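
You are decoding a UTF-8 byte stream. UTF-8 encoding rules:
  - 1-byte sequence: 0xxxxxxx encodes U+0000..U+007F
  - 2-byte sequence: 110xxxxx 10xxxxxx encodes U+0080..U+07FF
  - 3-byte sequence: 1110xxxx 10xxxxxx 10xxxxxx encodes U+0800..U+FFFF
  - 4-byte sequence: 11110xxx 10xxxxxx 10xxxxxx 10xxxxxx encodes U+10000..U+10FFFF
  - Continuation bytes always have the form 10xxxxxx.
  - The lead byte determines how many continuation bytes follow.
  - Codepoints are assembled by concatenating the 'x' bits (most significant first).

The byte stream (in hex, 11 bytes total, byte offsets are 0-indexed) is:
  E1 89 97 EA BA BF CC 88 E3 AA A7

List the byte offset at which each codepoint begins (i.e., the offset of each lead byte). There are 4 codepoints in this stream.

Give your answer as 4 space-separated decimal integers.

Answer: 0 3 6 8

Derivation:
Byte[0]=E1: 3-byte lead, need 2 cont bytes. acc=0x1
Byte[1]=89: continuation. acc=(acc<<6)|0x09=0x49
Byte[2]=97: continuation. acc=(acc<<6)|0x17=0x1257
Completed: cp=U+1257 (starts at byte 0)
Byte[3]=EA: 3-byte lead, need 2 cont bytes. acc=0xA
Byte[4]=BA: continuation. acc=(acc<<6)|0x3A=0x2BA
Byte[5]=BF: continuation. acc=(acc<<6)|0x3F=0xAEBF
Completed: cp=U+AEBF (starts at byte 3)
Byte[6]=CC: 2-byte lead, need 1 cont bytes. acc=0xC
Byte[7]=88: continuation. acc=(acc<<6)|0x08=0x308
Completed: cp=U+0308 (starts at byte 6)
Byte[8]=E3: 3-byte lead, need 2 cont bytes. acc=0x3
Byte[9]=AA: continuation. acc=(acc<<6)|0x2A=0xEA
Byte[10]=A7: continuation. acc=(acc<<6)|0x27=0x3AA7
Completed: cp=U+3AA7 (starts at byte 8)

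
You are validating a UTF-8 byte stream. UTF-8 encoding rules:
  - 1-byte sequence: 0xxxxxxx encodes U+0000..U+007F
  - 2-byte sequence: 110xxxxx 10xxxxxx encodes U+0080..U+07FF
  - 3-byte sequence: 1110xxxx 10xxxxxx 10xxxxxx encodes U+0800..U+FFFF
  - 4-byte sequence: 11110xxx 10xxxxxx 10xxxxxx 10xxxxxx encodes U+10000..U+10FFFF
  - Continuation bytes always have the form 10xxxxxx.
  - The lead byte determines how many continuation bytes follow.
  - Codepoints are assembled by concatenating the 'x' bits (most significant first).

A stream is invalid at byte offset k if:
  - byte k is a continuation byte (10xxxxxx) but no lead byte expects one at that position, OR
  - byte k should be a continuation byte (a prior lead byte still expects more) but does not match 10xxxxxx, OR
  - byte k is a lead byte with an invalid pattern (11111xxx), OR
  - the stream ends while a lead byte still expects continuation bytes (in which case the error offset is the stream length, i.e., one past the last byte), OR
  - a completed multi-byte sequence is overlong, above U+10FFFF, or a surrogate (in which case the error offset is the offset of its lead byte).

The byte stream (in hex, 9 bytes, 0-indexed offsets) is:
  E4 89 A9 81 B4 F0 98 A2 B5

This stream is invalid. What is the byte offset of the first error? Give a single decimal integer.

Answer: 3

Derivation:
Byte[0]=E4: 3-byte lead, need 2 cont bytes. acc=0x4
Byte[1]=89: continuation. acc=(acc<<6)|0x09=0x109
Byte[2]=A9: continuation. acc=(acc<<6)|0x29=0x4269
Completed: cp=U+4269 (starts at byte 0)
Byte[3]=81: INVALID lead byte (not 0xxx/110x/1110/11110)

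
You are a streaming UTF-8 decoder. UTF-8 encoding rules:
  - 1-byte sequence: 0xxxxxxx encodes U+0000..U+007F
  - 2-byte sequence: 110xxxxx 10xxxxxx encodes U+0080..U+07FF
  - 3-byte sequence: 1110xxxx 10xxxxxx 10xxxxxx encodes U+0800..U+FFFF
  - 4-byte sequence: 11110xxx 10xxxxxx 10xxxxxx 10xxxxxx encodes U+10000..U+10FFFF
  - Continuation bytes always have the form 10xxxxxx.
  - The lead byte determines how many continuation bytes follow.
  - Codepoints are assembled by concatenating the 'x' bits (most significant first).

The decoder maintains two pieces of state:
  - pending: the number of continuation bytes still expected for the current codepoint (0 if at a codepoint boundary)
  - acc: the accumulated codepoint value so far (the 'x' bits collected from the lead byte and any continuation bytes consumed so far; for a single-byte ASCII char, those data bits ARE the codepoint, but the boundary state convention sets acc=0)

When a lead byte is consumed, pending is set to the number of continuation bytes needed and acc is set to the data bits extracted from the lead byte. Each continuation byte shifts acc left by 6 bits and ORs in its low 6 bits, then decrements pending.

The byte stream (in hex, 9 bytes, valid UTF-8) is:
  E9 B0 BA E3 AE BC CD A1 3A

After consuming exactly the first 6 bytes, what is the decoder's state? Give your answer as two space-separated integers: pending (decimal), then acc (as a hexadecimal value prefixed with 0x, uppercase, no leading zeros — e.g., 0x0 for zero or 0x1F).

Byte[0]=E9: 3-byte lead. pending=2, acc=0x9
Byte[1]=B0: continuation. acc=(acc<<6)|0x30=0x270, pending=1
Byte[2]=BA: continuation. acc=(acc<<6)|0x3A=0x9C3A, pending=0
Byte[3]=E3: 3-byte lead. pending=2, acc=0x3
Byte[4]=AE: continuation. acc=(acc<<6)|0x2E=0xEE, pending=1
Byte[5]=BC: continuation. acc=(acc<<6)|0x3C=0x3BBC, pending=0

Answer: 0 0x3BBC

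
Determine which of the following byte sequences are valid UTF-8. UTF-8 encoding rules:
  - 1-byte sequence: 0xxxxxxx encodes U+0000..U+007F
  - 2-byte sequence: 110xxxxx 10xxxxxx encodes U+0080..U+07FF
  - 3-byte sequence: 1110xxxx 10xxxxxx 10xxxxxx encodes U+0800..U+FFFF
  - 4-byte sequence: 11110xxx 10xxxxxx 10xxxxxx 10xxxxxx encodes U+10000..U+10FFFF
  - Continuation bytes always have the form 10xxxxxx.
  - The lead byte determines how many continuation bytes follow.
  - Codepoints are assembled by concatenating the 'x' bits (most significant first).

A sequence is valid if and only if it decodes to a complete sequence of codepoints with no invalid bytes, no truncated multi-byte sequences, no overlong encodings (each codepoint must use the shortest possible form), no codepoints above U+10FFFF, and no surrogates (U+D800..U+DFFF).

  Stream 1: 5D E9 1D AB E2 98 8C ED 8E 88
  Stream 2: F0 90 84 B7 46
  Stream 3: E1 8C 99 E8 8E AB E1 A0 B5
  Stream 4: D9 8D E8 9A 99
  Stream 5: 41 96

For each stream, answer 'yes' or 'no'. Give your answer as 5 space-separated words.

Answer: no yes yes yes no

Derivation:
Stream 1: error at byte offset 2. INVALID
Stream 2: decodes cleanly. VALID
Stream 3: decodes cleanly. VALID
Stream 4: decodes cleanly. VALID
Stream 5: error at byte offset 1. INVALID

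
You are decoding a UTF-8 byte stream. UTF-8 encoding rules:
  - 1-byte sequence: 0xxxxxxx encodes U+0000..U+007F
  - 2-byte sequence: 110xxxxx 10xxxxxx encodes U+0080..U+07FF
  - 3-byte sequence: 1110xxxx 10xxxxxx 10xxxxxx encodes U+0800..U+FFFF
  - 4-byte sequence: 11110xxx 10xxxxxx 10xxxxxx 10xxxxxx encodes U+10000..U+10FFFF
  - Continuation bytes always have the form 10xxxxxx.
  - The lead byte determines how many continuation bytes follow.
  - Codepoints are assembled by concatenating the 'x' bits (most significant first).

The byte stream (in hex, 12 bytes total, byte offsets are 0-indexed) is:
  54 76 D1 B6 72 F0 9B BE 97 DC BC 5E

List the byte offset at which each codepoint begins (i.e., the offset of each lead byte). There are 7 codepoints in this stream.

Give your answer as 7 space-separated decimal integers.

Answer: 0 1 2 4 5 9 11

Derivation:
Byte[0]=54: 1-byte ASCII. cp=U+0054
Byte[1]=76: 1-byte ASCII. cp=U+0076
Byte[2]=D1: 2-byte lead, need 1 cont bytes. acc=0x11
Byte[3]=B6: continuation. acc=(acc<<6)|0x36=0x476
Completed: cp=U+0476 (starts at byte 2)
Byte[4]=72: 1-byte ASCII. cp=U+0072
Byte[5]=F0: 4-byte lead, need 3 cont bytes. acc=0x0
Byte[6]=9B: continuation. acc=(acc<<6)|0x1B=0x1B
Byte[7]=BE: continuation. acc=(acc<<6)|0x3E=0x6FE
Byte[8]=97: continuation. acc=(acc<<6)|0x17=0x1BF97
Completed: cp=U+1BF97 (starts at byte 5)
Byte[9]=DC: 2-byte lead, need 1 cont bytes. acc=0x1C
Byte[10]=BC: continuation. acc=(acc<<6)|0x3C=0x73C
Completed: cp=U+073C (starts at byte 9)
Byte[11]=5E: 1-byte ASCII. cp=U+005E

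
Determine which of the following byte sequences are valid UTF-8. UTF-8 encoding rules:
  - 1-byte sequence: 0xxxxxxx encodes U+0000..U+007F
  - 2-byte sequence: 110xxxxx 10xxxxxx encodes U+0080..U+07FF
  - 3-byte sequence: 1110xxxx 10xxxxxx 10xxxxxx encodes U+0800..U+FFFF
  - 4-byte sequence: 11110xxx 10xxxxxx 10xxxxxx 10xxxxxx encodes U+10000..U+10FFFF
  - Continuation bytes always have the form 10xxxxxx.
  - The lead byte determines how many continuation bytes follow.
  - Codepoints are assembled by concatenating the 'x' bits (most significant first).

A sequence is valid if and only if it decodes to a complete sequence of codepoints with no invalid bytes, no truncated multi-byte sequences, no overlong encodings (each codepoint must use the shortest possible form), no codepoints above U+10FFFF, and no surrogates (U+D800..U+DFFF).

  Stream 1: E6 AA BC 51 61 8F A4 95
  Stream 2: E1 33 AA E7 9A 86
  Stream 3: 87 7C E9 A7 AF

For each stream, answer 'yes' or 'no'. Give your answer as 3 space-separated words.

Answer: no no no

Derivation:
Stream 1: error at byte offset 5. INVALID
Stream 2: error at byte offset 1. INVALID
Stream 3: error at byte offset 0. INVALID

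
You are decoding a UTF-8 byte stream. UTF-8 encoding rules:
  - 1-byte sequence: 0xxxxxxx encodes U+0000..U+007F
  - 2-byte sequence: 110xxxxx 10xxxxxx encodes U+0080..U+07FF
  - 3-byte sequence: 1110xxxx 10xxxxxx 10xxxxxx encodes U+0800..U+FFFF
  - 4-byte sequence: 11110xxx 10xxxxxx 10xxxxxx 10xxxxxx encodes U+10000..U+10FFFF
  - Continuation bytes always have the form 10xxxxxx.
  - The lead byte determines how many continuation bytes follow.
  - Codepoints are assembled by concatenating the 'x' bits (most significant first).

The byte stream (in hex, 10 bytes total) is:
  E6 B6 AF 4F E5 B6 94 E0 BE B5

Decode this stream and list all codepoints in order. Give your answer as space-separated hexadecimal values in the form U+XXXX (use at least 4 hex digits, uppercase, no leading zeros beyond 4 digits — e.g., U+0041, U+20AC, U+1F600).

Answer: U+6DAF U+004F U+5D94 U+0FB5

Derivation:
Byte[0]=E6: 3-byte lead, need 2 cont bytes. acc=0x6
Byte[1]=B6: continuation. acc=(acc<<6)|0x36=0x1B6
Byte[2]=AF: continuation. acc=(acc<<6)|0x2F=0x6DAF
Completed: cp=U+6DAF (starts at byte 0)
Byte[3]=4F: 1-byte ASCII. cp=U+004F
Byte[4]=E5: 3-byte lead, need 2 cont bytes. acc=0x5
Byte[5]=B6: continuation. acc=(acc<<6)|0x36=0x176
Byte[6]=94: continuation. acc=(acc<<6)|0x14=0x5D94
Completed: cp=U+5D94 (starts at byte 4)
Byte[7]=E0: 3-byte lead, need 2 cont bytes. acc=0x0
Byte[8]=BE: continuation. acc=(acc<<6)|0x3E=0x3E
Byte[9]=B5: continuation. acc=(acc<<6)|0x35=0xFB5
Completed: cp=U+0FB5 (starts at byte 7)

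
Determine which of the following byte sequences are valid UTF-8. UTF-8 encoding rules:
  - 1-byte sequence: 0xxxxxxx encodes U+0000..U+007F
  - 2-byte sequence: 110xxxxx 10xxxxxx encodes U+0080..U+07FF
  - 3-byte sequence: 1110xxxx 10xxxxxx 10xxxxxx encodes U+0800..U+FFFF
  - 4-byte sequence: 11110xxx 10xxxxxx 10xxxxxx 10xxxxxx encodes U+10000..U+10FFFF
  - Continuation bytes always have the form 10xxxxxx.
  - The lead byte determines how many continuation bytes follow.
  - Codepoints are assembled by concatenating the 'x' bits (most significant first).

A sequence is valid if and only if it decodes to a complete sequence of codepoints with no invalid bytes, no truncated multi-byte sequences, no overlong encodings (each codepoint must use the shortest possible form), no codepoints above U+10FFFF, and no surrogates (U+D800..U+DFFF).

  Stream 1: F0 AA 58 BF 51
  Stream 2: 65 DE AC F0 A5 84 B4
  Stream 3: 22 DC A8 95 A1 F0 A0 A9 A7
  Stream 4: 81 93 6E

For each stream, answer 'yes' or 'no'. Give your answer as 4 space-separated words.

Answer: no yes no no

Derivation:
Stream 1: error at byte offset 2. INVALID
Stream 2: decodes cleanly. VALID
Stream 3: error at byte offset 3. INVALID
Stream 4: error at byte offset 0. INVALID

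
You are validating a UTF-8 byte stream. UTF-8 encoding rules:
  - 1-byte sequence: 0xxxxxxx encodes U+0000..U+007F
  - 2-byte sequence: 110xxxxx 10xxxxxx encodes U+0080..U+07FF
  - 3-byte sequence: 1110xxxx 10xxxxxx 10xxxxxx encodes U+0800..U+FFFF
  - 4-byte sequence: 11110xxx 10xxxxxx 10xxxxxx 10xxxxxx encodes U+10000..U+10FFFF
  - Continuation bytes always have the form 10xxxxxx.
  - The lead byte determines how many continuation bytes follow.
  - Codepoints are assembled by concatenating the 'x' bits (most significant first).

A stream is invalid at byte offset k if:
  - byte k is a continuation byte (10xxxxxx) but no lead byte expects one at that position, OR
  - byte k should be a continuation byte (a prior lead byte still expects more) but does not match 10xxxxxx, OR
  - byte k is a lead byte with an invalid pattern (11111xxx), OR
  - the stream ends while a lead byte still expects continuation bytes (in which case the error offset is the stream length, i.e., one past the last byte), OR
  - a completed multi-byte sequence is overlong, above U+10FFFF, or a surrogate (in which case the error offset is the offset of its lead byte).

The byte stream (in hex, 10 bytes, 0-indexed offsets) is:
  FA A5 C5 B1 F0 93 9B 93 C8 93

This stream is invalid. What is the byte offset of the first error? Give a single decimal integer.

Answer: 0

Derivation:
Byte[0]=FA: INVALID lead byte (not 0xxx/110x/1110/11110)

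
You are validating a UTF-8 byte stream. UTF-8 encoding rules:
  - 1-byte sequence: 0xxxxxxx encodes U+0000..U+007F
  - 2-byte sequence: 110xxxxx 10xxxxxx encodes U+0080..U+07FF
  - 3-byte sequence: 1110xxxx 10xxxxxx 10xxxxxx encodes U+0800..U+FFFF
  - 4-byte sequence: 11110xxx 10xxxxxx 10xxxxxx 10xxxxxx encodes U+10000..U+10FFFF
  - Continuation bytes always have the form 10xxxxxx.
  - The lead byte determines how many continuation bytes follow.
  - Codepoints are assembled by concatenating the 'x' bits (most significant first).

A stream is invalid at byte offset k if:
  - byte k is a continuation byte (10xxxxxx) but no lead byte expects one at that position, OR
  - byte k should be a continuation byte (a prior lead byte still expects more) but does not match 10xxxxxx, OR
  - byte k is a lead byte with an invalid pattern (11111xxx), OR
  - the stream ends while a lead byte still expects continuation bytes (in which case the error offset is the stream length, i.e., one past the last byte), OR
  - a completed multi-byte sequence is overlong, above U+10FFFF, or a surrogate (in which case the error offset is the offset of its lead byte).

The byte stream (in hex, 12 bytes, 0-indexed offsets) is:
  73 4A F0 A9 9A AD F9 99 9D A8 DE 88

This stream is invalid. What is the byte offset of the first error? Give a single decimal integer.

Answer: 6

Derivation:
Byte[0]=73: 1-byte ASCII. cp=U+0073
Byte[1]=4A: 1-byte ASCII. cp=U+004A
Byte[2]=F0: 4-byte lead, need 3 cont bytes. acc=0x0
Byte[3]=A9: continuation. acc=(acc<<6)|0x29=0x29
Byte[4]=9A: continuation. acc=(acc<<6)|0x1A=0xA5A
Byte[5]=AD: continuation. acc=(acc<<6)|0x2D=0x296AD
Completed: cp=U+296AD (starts at byte 2)
Byte[6]=F9: INVALID lead byte (not 0xxx/110x/1110/11110)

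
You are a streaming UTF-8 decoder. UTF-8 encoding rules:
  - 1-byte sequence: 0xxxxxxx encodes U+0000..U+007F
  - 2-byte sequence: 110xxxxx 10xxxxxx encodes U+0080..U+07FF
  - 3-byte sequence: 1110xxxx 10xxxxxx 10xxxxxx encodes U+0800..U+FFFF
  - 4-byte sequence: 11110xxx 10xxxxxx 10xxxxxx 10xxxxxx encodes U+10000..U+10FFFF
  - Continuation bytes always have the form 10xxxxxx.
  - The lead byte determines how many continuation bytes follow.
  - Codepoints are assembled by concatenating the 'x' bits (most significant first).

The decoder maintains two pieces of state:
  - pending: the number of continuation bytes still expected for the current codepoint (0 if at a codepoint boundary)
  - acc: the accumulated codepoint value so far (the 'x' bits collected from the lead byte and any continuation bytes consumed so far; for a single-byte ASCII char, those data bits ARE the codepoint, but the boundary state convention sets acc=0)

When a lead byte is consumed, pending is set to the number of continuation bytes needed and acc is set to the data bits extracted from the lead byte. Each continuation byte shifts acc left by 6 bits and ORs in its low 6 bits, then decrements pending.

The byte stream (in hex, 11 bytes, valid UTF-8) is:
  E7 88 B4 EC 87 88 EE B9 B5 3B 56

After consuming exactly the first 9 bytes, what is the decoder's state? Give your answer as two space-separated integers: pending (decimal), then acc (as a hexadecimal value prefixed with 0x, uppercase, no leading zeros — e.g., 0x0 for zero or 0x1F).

Answer: 0 0xEE75

Derivation:
Byte[0]=E7: 3-byte lead. pending=2, acc=0x7
Byte[1]=88: continuation. acc=(acc<<6)|0x08=0x1C8, pending=1
Byte[2]=B4: continuation. acc=(acc<<6)|0x34=0x7234, pending=0
Byte[3]=EC: 3-byte lead. pending=2, acc=0xC
Byte[4]=87: continuation. acc=(acc<<6)|0x07=0x307, pending=1
Byte[5]=88: continuation. acc=(acc<<6)|0x08=0xC1C8, pending=0
Byte[6]=EE: 3-byte lead. pending=2, acc=0xE
Byte[7]=B9: continuation. acc=(acc<<6)|0x39=0x3B9, pending=1
Byte[8]=B5: continuation. acc=(acc<<6)|0x35=0xEE75, pending=0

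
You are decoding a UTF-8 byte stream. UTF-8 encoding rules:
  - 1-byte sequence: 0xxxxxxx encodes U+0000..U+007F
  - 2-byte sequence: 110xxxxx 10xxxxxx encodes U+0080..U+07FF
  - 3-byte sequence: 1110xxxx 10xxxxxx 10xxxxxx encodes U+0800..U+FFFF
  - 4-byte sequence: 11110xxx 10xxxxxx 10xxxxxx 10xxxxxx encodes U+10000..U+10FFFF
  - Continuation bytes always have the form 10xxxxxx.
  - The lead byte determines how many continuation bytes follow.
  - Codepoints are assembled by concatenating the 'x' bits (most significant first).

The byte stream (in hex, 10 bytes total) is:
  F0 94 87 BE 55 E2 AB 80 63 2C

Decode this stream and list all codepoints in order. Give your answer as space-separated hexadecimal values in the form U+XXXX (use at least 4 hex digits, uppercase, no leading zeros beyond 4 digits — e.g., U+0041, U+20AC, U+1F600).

Answer: U+141FE U+0055 U+2AC0 U+0063 U+002C

Derivation:
Byte[0]=F0: 4-byte lead, need 3 cont bytes. acc=0x0
Byte[1]=94: continuation. acc=(acc<<6)|0x14=0x14
Byte[2]=87: continuation. acc=(acc<<6)|0x07=0x507
Byte[3]=BE: continuation. acc=(acc<<6)|0x3E=0x141FE
Completed: cp=U+141FE (starts at byte 0)
Byte[4]=55: 1-byte ASCII. cp=U+0055
Byte[5]=E2: 3-byte lead, need 2 cont bytes. acc=0x2
Byte[6]=AB: continuation. acc=(acc<<6)|0x2B=0xAB
Byte[7]=80: continuation. acc=(acc<<6)|0x00=0x2AC0
Completed: cp=U+2AC0 (starts at byte 5)
Byte[8]=63: 1-byte ASCII. cp=U+0063
Byte[9]=2C: 1-byte ASCII. cp=U+002C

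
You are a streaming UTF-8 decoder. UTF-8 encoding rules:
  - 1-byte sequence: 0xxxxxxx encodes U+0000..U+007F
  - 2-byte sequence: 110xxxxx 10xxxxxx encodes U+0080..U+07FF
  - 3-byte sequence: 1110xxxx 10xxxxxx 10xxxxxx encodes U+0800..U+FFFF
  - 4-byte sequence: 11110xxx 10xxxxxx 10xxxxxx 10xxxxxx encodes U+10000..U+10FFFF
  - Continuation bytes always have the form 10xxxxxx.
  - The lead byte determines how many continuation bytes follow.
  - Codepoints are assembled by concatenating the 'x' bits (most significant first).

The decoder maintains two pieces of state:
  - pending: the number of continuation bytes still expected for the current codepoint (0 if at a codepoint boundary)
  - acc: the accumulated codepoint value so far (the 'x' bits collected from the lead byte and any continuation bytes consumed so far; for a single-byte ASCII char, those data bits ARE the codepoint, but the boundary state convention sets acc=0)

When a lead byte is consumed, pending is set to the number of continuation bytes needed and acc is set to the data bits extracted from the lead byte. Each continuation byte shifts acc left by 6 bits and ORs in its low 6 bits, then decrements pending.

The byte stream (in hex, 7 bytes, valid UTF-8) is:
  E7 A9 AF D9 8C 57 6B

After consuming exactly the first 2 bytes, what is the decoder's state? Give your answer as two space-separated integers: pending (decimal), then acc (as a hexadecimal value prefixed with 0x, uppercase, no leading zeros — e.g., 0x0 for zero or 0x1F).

Byte[0]=E7: 3-byte lead. pending=2, acc=0x7
Byte[1]=A9: continuation. acc=(acc<<6)|0x29=0x1E9, pending=1

Answer: 1 0x1E9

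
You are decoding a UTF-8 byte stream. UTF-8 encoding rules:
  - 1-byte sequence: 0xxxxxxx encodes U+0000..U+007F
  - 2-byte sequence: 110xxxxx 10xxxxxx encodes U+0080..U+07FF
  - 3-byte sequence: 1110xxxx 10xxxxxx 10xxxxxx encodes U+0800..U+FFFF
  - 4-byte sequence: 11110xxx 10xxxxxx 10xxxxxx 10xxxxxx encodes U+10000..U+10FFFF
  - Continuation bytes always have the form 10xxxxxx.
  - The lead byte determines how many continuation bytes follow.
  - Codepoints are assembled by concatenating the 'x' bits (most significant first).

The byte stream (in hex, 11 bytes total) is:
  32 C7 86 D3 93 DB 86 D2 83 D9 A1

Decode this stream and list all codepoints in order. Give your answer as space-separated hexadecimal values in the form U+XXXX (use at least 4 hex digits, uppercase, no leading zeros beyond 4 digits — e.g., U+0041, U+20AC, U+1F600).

Answer: U+0032 U+01C6 U+04D3 U+06C6 U+0483 U+0661

Derivation:
Byte[0]=32: 1-byte ASCII. cp=U+0032
Byte[1]=C7: 2-byte lead, need 1 cont bytes. acc=0x7
Byte[2]=86: continuation. acc=(acc<<6)|0x06=0x1C6
Completed: cp=U+01C6 (starts at byte 1)
Byte[3]=D3: 2-byte lead, need 1 cont bytes. acc=0x13
Byte[4]=93: continuation. acc=(acc<<6)|0x13=0x4D3
Completed: cp=U+04D3 (starts at byte 3)
Byte[5]=DB: 2-byte lead, need 1 cont bytes. acc=0x1B
Byte[6]=86: continuation. acc=(acc<<6)|0x06=0x6C6
Completed: cp=U+06C6 (starts at byte 5)
Byte[7]=D2: 2-byte lead, need 1 cont bytes. acc=0x12
Byte[8]=83: continuation. acc=(acc<<6)|0x03=0x483
Completed: cp=U+0483 (starts at byte 7)
Byte[9]=D9: 2-byte lead, need 1 cont bytes. acc=0x19
Byte[10]=A1: continuation. acc=(acc<<6)|0x21=0x661
Completed: cp=U+0661 (starts at byte 9)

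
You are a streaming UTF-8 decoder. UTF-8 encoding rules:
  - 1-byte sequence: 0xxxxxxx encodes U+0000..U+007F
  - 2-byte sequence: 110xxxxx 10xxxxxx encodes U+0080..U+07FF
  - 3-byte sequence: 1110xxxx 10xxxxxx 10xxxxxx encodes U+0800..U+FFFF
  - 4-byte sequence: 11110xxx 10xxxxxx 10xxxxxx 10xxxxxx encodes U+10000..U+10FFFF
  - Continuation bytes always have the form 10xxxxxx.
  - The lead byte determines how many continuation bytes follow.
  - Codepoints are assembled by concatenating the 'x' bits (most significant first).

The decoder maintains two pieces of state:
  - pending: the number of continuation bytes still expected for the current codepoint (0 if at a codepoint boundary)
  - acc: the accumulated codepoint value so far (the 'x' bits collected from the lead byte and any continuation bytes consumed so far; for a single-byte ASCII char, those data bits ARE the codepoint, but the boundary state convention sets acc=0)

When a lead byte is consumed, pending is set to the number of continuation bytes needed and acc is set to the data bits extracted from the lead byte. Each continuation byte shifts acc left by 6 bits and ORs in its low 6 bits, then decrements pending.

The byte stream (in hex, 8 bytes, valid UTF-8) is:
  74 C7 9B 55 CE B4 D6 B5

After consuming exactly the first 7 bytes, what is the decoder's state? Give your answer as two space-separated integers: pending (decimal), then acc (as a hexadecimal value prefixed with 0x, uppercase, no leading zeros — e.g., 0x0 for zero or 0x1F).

Byte[0]=74: 1-byte. pending=0, acc=0x0
Byte[1]=C7: 2-byte lead. pending=1, acc=0x7
Byte[2]=9B: continuation. acc=(acc<<6)|0x1B=0x1DB, pending=0
Byte[3]=55: 1-byte. pending=0, acc=0x0
Byte[4]=CE: 2-byte lead. pending=1, acc=0xE
Byte[5]=B4: continuation. acc=(acc<<6)|0x34=0x3B4, pending=0
Byte[6]=D6: 2-byte lead. pending=1, acc=0x16

Answer: 1 0x16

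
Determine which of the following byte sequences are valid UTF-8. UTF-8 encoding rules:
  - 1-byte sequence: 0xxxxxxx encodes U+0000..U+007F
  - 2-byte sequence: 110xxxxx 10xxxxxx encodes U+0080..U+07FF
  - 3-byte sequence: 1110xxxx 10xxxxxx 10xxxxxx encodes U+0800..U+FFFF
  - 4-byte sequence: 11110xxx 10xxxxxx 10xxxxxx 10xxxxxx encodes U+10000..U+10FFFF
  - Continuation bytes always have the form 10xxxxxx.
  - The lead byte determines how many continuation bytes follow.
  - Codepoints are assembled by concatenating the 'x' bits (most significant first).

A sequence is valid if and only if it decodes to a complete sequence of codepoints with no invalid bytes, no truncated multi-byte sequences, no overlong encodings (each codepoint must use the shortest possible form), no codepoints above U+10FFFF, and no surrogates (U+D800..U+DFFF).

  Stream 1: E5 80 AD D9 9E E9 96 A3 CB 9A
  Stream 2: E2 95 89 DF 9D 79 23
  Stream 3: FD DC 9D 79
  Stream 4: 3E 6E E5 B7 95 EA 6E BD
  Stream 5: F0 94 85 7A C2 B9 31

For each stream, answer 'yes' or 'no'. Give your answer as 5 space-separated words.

Stream 1: decodes cleanly. VALID
Stream 2: decodes cleanly. VALID
Stream 3: error at byte offset 0. INVALID
Stream 4: error at byte offset 6. INVALID
Stream 5: error at byte offset 3. INVALID

Answer: yes yes no no no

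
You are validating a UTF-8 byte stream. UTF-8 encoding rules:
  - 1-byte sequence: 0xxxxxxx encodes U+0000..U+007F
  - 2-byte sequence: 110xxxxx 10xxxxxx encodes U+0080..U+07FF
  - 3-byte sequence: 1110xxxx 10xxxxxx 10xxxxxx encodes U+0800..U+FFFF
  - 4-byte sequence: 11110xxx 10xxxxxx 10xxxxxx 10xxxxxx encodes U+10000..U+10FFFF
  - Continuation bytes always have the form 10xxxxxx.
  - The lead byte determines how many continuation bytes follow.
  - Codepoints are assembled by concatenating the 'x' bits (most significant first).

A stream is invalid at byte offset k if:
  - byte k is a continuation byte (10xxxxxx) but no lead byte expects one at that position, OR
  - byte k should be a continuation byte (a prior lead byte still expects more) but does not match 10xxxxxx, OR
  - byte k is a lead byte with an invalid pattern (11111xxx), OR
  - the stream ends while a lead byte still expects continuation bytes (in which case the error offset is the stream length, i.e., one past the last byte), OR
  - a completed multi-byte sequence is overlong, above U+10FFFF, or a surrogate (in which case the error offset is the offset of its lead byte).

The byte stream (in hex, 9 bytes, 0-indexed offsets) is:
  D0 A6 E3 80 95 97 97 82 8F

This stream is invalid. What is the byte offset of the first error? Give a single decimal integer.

Byte[0]=D0: 2-byte lead, need 1 cont bytes. acc=0x10
Byte[1]=A6: continuation. acc=(acc<<6)|0x26=0x426
Completed: cp=U+0426 (starts at byte 0)
Byte[2]=E3: 3-byte lead, need 2 cont bytes. acc=0x3
Byte[3]=80: continuation. acc=(acc<<6)|0x00=0xC0
Byte[4]=95: continuation. acc=(acc<<6)|0x15=0x3015
Completed: cp=U+3015 (starts at byte 2)
Byte[5]=97: INVALID lead byte (not 0xxx/110x/1110/11110)

Answer: 5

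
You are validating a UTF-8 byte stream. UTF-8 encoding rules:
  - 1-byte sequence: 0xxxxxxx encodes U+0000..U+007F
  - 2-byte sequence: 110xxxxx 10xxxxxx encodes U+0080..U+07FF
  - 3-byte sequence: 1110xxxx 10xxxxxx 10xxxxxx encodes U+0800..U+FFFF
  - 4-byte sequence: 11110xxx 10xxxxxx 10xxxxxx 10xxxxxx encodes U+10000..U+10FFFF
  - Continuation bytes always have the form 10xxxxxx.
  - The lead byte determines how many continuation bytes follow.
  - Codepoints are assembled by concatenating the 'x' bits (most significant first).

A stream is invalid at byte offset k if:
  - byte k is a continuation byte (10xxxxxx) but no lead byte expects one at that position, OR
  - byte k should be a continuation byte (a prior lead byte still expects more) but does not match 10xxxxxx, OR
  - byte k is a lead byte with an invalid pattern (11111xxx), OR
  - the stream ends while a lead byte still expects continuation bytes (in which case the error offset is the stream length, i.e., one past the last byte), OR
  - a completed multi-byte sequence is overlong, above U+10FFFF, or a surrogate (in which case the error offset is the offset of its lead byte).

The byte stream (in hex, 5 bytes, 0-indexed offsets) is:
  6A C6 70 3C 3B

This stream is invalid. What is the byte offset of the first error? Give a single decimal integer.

Answer: 2

Derivation:
Byte[0]=6A: 1-byte ASCII. cp=U+006A
Byte[1]=C6: 2-byte lead, need 1 cont bytes. acc=0x6
Byte[2]=70: expected 10xxxxxx continuation. INVALID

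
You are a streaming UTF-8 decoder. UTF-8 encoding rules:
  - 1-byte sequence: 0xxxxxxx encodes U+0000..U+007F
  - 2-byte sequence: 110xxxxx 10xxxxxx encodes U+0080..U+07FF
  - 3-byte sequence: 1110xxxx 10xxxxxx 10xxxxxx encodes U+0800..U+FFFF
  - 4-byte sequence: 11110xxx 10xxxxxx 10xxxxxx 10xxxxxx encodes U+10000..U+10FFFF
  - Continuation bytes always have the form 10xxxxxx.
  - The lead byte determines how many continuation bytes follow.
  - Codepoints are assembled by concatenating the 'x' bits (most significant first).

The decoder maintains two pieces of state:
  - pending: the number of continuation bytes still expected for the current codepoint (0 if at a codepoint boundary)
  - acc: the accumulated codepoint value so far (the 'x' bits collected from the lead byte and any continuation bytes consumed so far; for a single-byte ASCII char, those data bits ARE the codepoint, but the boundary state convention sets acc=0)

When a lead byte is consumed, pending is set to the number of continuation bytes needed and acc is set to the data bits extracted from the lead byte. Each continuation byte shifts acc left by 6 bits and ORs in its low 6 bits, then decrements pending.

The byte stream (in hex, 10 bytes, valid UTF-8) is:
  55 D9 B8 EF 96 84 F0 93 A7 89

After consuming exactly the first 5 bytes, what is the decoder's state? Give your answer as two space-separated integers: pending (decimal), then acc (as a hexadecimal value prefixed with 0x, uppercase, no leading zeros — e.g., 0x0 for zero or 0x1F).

Answer: 1 0x3D6

Derivation:
Byte[0]=55: 1-byte. pending=0, acc=0x0
Byte[1]=D9: 2-byte lead. pending=1, acc=0x19
Byte[2]=B8: continuation. acc=(acc<<6)|0x38=0x678, pending=0
Byte[3]=EF: 3-byte lead. pending=2, acc=0xF
Byte[4]=96: continuation. acc=(acc<<6)|0x16=0x3D6, pending=1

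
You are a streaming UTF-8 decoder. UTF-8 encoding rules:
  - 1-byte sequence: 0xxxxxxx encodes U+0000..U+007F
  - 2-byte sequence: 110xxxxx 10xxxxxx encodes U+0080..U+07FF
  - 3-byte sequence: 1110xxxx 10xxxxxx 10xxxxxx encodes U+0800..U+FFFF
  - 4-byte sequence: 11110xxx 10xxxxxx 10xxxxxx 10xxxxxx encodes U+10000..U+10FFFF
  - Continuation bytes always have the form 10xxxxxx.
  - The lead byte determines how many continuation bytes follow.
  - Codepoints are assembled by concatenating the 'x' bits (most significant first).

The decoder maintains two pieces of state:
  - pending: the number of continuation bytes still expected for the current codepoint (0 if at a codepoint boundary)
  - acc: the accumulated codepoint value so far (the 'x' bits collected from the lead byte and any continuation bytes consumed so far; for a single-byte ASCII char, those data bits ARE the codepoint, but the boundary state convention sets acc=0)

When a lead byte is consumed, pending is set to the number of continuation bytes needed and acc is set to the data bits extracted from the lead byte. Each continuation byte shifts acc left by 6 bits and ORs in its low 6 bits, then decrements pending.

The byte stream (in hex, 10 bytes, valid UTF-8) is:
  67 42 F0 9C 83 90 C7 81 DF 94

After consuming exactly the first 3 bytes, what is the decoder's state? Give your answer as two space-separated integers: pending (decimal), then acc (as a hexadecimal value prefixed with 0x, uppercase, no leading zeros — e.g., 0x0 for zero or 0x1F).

Byte[0]=67: 1-byte. pending=0, acc=0x0
Byte[1]=42: 1-byte. pending=0, acc=0x0
Byte[2]=F0: 4-byte lead. pending=3, acc=0x0

Answer: 3 0x0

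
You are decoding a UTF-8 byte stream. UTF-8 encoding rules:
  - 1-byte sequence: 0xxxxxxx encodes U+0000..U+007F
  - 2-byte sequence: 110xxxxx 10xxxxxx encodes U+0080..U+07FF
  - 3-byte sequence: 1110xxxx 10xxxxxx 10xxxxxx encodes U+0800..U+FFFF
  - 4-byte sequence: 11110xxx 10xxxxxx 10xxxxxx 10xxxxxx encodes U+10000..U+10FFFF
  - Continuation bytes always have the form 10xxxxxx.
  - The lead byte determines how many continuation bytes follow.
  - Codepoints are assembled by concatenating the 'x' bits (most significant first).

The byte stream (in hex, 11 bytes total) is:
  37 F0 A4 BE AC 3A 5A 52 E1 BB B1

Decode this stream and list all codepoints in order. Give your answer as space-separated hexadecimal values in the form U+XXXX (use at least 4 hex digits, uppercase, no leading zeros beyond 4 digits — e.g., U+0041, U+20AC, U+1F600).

Byte[0]=37: 1-byte ASCII. cp=U+0037
Byte[1]=F0: 4-byte lead, need 3 cont bytes. acc=0x0
Byte[2]=A4: continuation. acc=(acc<<6)|0x24=0x24
Byte[3]=BE: continuation. acc=(acc<<6)|0x3E=0x93E
Byte[4]=AC: continuation. acc=(acc<<6)|0x2C=0x24FAC
Completed: cp=U+24FAC (starts at byte 1)
Byte[5]=3A: 1-byte ASCII. cp=U+003A
Byte[6]=5A: 1-byte ASCII. cp=U+005A
Byte[7]=52: 1-byte ASCII. cp=U+0052
Byte[8]=E1: 3-byte lead, need 2 cont bytes. acc=0x1
Byte[9]=BB: continuation. acc=(acc<<6)|0x3B=0x7B
Byte[10]=B1: continuation. acc=(acc<<6)|0x31=0x1EF1
Completed: cp=U+1EF1 (starts at byte 8)

Answer: U+0037 U+24FAC U+003A U+005A U+0052 U+1EF1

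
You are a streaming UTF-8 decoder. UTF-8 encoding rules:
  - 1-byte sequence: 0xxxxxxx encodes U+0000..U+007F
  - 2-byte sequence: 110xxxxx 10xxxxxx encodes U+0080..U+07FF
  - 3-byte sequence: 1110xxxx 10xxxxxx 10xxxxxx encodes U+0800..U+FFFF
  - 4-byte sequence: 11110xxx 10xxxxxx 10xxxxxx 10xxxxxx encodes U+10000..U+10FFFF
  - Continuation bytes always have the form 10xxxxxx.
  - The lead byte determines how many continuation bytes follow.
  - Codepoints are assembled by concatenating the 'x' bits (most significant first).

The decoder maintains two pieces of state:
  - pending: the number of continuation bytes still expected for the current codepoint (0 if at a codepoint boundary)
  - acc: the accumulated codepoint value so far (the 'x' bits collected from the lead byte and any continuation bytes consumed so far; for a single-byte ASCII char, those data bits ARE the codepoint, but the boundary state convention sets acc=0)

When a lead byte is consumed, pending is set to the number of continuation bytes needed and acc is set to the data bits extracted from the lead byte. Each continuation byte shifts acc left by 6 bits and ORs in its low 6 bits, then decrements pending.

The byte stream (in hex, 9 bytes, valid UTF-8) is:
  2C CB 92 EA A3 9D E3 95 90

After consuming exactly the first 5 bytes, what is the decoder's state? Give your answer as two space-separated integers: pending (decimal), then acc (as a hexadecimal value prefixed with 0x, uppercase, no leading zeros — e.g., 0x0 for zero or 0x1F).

Byte[0]=2C: 1-byte. pending=0, acc=0x0
Byte[1]=CB: 2-byte lead. pending=1, acc=0xB
Byte[2]=92: continuation. acc=(acc<<6)|0x12=0x2D2, pending=0
Byte[3]=EA: 3-byte lead. pending=2, acc=0xA
Byte[4]=A3: continuation. acc=(acc<<6)|0x23=0x2A3, pending=1

Answer: 1 0x2A3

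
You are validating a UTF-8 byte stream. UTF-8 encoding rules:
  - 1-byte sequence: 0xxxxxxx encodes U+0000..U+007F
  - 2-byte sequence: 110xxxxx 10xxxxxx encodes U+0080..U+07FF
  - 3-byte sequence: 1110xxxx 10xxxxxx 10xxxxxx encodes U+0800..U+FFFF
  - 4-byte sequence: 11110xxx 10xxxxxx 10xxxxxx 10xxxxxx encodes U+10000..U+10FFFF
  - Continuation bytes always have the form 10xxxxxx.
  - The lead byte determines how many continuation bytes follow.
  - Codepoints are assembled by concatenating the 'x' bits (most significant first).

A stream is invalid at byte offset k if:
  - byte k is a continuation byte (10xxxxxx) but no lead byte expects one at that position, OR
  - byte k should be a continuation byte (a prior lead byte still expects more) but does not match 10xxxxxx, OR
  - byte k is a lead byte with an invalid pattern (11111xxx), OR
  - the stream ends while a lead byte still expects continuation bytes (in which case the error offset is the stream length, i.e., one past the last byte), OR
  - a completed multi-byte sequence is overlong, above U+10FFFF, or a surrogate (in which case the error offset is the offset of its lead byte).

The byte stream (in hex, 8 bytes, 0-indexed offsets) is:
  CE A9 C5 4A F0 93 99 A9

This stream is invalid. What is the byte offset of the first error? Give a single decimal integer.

Answer: 3

Derivation:
Byte[0]=CE: 2-byte lead, need 1 cont bytes. acc=0xE
Byte[1]=A9: continuation. acc=(acc<<6)|0x29=0x3A9
Completed: cp=U+03A9 (starts at byte 0)
Byte[2]=C5: 2-byte lead, need 1 cont bytes. acc=0x5
Byte[3]=4A: expected 10xxxxxx continuation. INVALID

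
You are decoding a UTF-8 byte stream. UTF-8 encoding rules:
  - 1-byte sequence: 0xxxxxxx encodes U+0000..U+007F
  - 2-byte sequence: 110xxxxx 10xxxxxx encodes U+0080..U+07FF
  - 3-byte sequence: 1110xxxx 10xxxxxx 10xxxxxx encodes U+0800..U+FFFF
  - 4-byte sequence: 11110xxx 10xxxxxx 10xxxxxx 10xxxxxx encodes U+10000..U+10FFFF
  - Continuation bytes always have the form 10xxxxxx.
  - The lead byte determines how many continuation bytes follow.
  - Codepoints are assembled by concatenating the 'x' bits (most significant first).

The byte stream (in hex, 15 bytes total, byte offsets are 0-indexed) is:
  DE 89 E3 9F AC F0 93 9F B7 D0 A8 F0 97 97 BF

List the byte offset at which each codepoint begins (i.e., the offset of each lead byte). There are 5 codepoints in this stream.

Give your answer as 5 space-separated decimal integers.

Byte[0]=DE: 2-byte lead, need 1 cont bytes. acc=0x1E
Byte[1]=89: continuation. acc=(acc<<6)|0x09=0x789
Completed: cp=U+0789 (starts at byte 0)
Byte[2]=E3: 3-byte lead, need 2 cont bytes. acc=0x3
Byte[3]=9F: continuation. acc=(acc<<6)|0x1F=0xDF
Byte[4]=AC: continuation. acc=(acc<<6)|0x2C=0x37EC
Completed: cp=U+37EC (starts at byte 2)
Byte[5]=F0: 4-byte lead, need 3 cont bytes. acc=0x0
Byte[6]=93: continuation. acc=(acc<<6)|0x13=0x13
Byte[7]=9F: continuation. acc=(acc<<6)|0x1F=0x4DF
Byte[8]=B7: continuation. acc=(acc<<6)|0x37=0x137F7
Completed: cp=U+137F7 (starts at byte 5)
Byte[9]=D0: 2-byte lead, need 1 cont bytes. acc=0x10
Byte[10]=A8: continuation. acc=(acc<<6)|0x28=0x428
Completed: cp=U+0428 (starts at byte 9)
Byte[11]=F0: 4-byte lead, need 3 cont bytes. acc=0x0
Byte[12]=97: continuation. acc=(acc<<6)|0x17=0x17
Byte[13]=97: continuation. acc=(acc<<6)|0x17=0x5D7
Byte[14]=BF: continuation. acc=(acc<<6)|0x3F=0x175FF
Completed: cp=U+175FF (starts at byte 11)

Answer: 0 2 5 9 11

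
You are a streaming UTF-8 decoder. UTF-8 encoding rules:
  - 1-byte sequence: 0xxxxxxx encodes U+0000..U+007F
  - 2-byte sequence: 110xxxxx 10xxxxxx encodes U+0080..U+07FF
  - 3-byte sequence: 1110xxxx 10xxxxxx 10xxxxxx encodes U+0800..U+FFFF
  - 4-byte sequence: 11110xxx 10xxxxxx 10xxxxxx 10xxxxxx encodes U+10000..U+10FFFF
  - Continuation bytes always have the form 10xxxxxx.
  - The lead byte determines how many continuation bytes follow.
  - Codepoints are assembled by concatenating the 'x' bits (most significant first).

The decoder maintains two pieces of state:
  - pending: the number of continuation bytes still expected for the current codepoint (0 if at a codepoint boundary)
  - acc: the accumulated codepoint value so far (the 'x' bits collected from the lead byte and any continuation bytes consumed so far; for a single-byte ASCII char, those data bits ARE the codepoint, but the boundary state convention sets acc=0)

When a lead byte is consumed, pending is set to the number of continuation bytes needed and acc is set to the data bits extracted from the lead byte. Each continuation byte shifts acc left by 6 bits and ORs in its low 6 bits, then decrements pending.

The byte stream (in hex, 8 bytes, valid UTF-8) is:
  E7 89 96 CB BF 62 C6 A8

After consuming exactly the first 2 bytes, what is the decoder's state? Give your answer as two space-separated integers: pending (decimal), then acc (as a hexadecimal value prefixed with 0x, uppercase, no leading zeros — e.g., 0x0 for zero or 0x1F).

Answer: 1 0x1C9

Derivation:
Byte[0]=E7: 3-byte lead. pending=2, acc=0x7
Byte[1]=89: continuation. acc=(acc<<6)|0x09=0x1C9, pending=1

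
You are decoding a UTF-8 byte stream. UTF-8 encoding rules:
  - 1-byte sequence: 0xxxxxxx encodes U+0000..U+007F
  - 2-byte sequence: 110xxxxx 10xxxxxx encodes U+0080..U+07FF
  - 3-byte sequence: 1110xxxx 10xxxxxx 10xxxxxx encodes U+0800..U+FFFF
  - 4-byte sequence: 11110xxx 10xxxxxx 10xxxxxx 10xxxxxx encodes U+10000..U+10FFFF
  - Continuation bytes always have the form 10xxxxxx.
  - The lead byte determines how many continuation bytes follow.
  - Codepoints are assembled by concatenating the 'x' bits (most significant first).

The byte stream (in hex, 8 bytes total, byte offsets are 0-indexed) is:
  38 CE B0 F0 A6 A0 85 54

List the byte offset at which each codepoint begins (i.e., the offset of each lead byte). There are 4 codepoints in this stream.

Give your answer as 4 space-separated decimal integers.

Answer: 0 1 3 7

Derivation:
Byte[0]=38: 1-byte ASCII. cp=U+0038
Byte[1]=CE: 2-byte lead, need 1 cont bytes. acc=0xE
Byte[2]=B0: continuation. acc=(acc<<6)|0x30=0x3B0
Completed: cp=U+03B0 (starts at byte 1)
Byte[3]=F0: 4-byte lead, need 3 cont bytes. acc=0x0
Byte[4]=A6: continuation. acc=(acc<<6)|0x26=0x26
Byte[5]=A0: continuation. acc=(acc<<6)|0x20=0x9A0
Byte[6]=85: continuation. acc=(acc<<6)|0x05=0x26805
Completed: cp=U+26805 (starts at byte 3)
Byte[7]=54: 1-byte ASCII. cp=U+0054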